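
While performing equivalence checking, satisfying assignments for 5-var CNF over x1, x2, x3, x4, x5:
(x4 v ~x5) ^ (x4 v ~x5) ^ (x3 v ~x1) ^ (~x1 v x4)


CNF with 4 clauses over 5 vars (32 assignments).
An assignment satisfies CNF iff every clause has >=1 true literal.
Check each row (bits = x1,x2,x3,x4,x5; clause T/F shown):
  row 0 [00000]: clauses=TTTT -> 1
  row 1 [00001]: clauses=FFTT -> 0
  row 2 [00010]: clauses=TTTT -> 1
  row 3 [00011]: clauses=TTTT -> 1
  row 4 [00100]: clauses=TTTT -> 1
  row 5 [00101]: clauses=FFTT -> 0
  row 6 [00110]: clauses=TTTT -> 1
  row 7 [00111]: clauses=TTTT -> 1
  row 8 [01000]: clauses=TTTT -> 1
  row 9 [01001]: clauses=FFTT -> 0
  row 10 [01010]: clauses=TTTT -> 1
  row 11 [01011]: clauses=TTTT -> 1
  row 12 [01100]: clauses=TTTT -> 1
  row 13 [01101]: clauses=FFTT -> 0
  row 14 [01110]: clauses=TTTT -> 1
  row 15 [01111]: clauses=TTTT -> 1
  row 16 [10000]: clauses=TTFF -> 0
  row 17 [10001]: clauses=FFFF -> 0
  row 18 [10010]: clauses=TTFT -> 0
  row 19 [10011]: clauses=TTFT -> 0
  row 20 [10100]: clauses=TTTF -> 0
  row 21 [10101]: clauses=FFTF -> 0
  row 22 [10110]: clauses=TTTT -> 1
  row 23 [10111]: clauses=TTTT -> 1
  row 24 [11000]: clauses=TTFF -> 0
  row 25 [11001]: clauses=FFFF -> 0
  row 26 [11010]: clauses=TTFT -> 0
  row 27 [11011]: clauses=TTFT -> 0
  row 28 [11100]: clauses=TTTF -> 0
  row 29 [11101]: clauses=FFTF -> 0
  row 30 [11110]: clauses=TTTT -> 1
  row 31 [11111]: clauses=TTTT -> 1
Full result column, 8 rows per line (x1,x2 fixed per line; x3,x4,x5 runs 000..111 left to right):
  rows 0-7 [x1,x2=00]: 10111011  (ones: 6)
  rows 8-15 [x1,x2=01]: 10111011  (ones: 6)
  rows 16-23 [x1,x2=10]: 00000011  (ones: 2)
  rows 24-31 [x1,x2=11]: 00000011  (ones: 2)
Satisfying assignments = 6+6+2+2 = 16

16


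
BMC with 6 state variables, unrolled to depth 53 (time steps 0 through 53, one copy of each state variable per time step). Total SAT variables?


BMC unrolls to depth k, creating one copy of each state var for steps 0..k.
Step count = 53 + 1 = 54 (steps 0 through 53)
Vars per step = 6
Total = 6 * 54 = 324

324


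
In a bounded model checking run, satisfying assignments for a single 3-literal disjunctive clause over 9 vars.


Step 1: Total=2^9=512
Step 2: Unsat when all 3 false: 2^6=64
Step 3: Sat=512-64=448

448


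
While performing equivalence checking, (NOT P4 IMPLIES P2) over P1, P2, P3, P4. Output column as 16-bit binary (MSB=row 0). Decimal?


Formula: (NOT P4 IMPLIES P2) over P1, P2, P3, P4 (16 rows)
Evaluate each row (bits = P1,P2,P3,P4, MSB first):
  row 0 [0000]: (NOT 0 IMPLIES 0) -> 0
  row 1 [0001]: (NOT 1 IMPLIES 0) -> 1
  row 2 [0010]: (NOT 0 IMPLIES 0) -> 0
  row 3 [0011]: (NOT 1 IMPLIES 0) -> 1
  row 4 [0100]: (NOT 0 IMPLIES 1) -> 1
  row 5 [0101]: (NOT 1 IMPLIES 1) -> 1
  row 6 [0110]: (NOT 0 IMPLIES 1) -> 1
  row 7 [0111]: (NOT 1 IMPLIES 1) -> 1
  row 8 [1000]: (NOT 0 IMPLIES 0) -> 0
  row 9 [1001]: (NOT 1 IMPLIES 0) -> 1
  row 10 [1010]: (NOT 0 IMPLIES 0) -> 0
  row 11 [1011]: (NOT 1 IMPLIES 0) -> 1
  row 12 [1100]: (NOT 0 IMPLIES 1) -> 1
  row 13 [1101]: (NOT 1 IMPLIES 1) -> 1
  row 14 [1110]: (NOT 0 IMPLIES 1) -> 1
  row 15 [1111]: (NOT 1 IMPLIES 1) -> 1
Full result column, 4 rows per line (P1,P2 fixed per line; P3,P4 runs 00..11 left to right):
  rows 0-3 [P1,P2=00]: 0101  = hex 5
  rows 4-7 [P1,P2=01]: 1111  = hex F
  rows 8-11 [P1,P2=10]: 0101  = hex 5
  rows 12-15 [P1,P2=11]: 1111  = hex F
Output column (row 0 .. row 15) = 0101111101011111
Output column grouped in 4s = 0101 1111 0101 1111 = 0x5F5F
Convert to decimal digit by digit (value = value*16 + digit):
  5 -> 5
  5*16 + 15 (F) = 95
  95*16 + 5 = 1525
  1525*16 + 15 (F) = 24415
Decimal = 24415

24415


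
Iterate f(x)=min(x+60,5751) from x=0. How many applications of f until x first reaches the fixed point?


Step 1: x=0, cap=5751, increment=60
Step 2: x grows by 60 each step until capped at 5751; fixed point is x=5751
Step 3: iterations = ceil(5751/60) = 96

96


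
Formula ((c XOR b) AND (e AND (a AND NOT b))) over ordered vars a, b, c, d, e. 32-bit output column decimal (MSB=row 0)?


Formula: ((c XOR b) AND (e AND (a AND NOT b))) over a, b, c, d, e (32 rows)
Evaluate each row (bits = a,b,c,d,e, MSB first):
  row 0 [00000]: ((0 XOR 0) AND (0 AND (0 AND NOT 0))) -> 0
  row 1 [00001]: ((0 XOR 0) AND (1 AND (0 AND NOT 0))) -> 0
  row 2 [00010]: ((0 XOR 0) AND (0 AND (0 AND NOT 0))) -> 0
  row 3 [00011]: ((0 XOR 0) AND (1 AND (0 AND NOT 0))) -> 0
  row 4 [00100]: ((1 XOR 0) AND (0 AND (0 AND NOT 0))) -> 0
  row 5 [00101]: ((1 XOR 0) AND (1 AND (0 AND NOT 0))) -> 0
  row 6 [00110]: ((1 XOR 0) AND (0 AND (0 AND NOT 0))) -> 0
  row 7 [00111]: ((1 XOR 0) AND (1 AND (0 AND NOT 0))) -> 0
  row 8 [01000]: ((0 XOR 1) AND (0 AND (0 AND NOT 1))) -> 0
  row 9 [01001]: ((0 XOR 1) AND (1 AND (0 AND NOT 1))) -> 0
  row 10 [01010]: ((0 XOR 1) AND (0 AND (0 AND NOT 1))) -> 0
  row 11 [01011]: ((0 XOR 1) AND (1 AND (0 AND NOT 1))) -> 0
  row 12 [01100]: ((1 XOR 1) AND (0 AND (0 AND NOT 1))) -> 0
  row 13 [01101]: ((1 XOR 1) AND (1 AND (0 AND NOT 1))) -> 0
  row 14 [01110]: ((1 XOR 1) AND (0 AND (0 AND NOT 1))) -> 0
  row 15 [01111]: ((1 XOR 1) AND (1 AND (0 AND NOT 1))) -> 0
  row 16 [10000]: ((0 XOR 0) AND (0 AND (1 AND NOT 0))) -> 0
  row 17 [10001]: ((0 XOR 0) AND (1 AND (1 AND NOT 0))) -> 0
  row 18 [10010]: ((0 XOR 0) AND (0 AND (1 AND NOT 0))) -> 0
  row 19 [10011]: ((0 XOR 0) AND (1 AND (1 AND NOT 0))) -> 0
  row 20 [10100]: ((1 XOR 0) AND (0 AND (1 AND NOT 0))) -> 0
  row 21 [10101]: ((1 XOR 0) AND (1 AND (1 AND NOT 0))) -> 1
  row 22 [10110]: ((1 XOR 0) AND (0 AND (1 AND NOT 0))) -> 0
  row 23 [10111]: ((1 XOR 0) AND (1 AND (1 AND NOT 0))) -> 1
  row 24 [11000]: ((0 XOR 1) AND (0 AND (1 AND NOT 1))) -> 0
  row 25 [11001]: ((0 XOR 1) AND (1 AND (1 AND NOT 1))) -> 0
  row 26 [11010]: ((0 XOR 1) AND (0 AND (1 AND NOT 1))) -> 0
  row 27 [11011]: ((0 XOR 1) AND (1 AND (1 AND NOT 1))) -> 0
  row 28 [11100]: ((1 XOR 1) AND (0 AND (1 AND NOT 1))) -> 0
  row 29 [11101]: ((1 XOR 1) AND (1 AND (1 AND NOT 1))) -> 0
  row 30 [11110]: ((1 XOR 1) AND (0 AND (1 AND NOT 1))) -> 0
  row 31 [11111]: ((1 XOR 1) AND (1 AND (1 AND NOT 1))) -> 0
Full result column, 4 rows per line (a,b,c fixed per line; d,e runs 00..11 left to right):
  rows 0-3 [a,b,c=000]: 0000  = hex 0
  rows 4-7 [a,b,c=001]: 0000  = hex 0
  rows 8-11 [a,b,c=010]: 0000  = hex 0
  rows 12-15 [a,b,c=011]: 0000  = hex 0
  rows 16-19 [a,b,c=100]: 0000  = hex 0
  rows 20-23 [a,b,c=101]: 0101  = hex 5
  rows 24-27 [a,b,c=110]: 0000  = hex 0
  rows 28-31 [a,b,c=111]: 0000  = hex 0
Output column (row 0 .. row 31) = 00000000000000000000010100000000
Output column grouped in 4s = 0000 0000 0000 0000 0000 0101 0000 0000 = 0x00000500
Convert to decimal digit by digit (value = value*16 + digit):
  0 -> 0
  0*16 + 0 = 0
  0*16 + 0 = 0
  0*16 + 0 = 0
  0*16 + 0 = 0
  0*16 + 5 = 5
  5*16 + 0 = 80
  80*16 + 0 = 1280
Decimal = 1280

1280


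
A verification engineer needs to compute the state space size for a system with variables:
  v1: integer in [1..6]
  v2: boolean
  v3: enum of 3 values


State space = product of domain sizes of all variables.
Domain sizes:
  v1 (integer in [1..6]): 6
  v2 (boolean): 2
  v3 (enum of 3 values): 3
Product = 6 * 2 * 3 = 36

36


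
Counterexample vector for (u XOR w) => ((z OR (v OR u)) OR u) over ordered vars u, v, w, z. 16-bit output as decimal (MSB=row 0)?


F1 = (u XOR w)
F2 = ((z OR (v OR u)) OR u)
Counterexample to F1=>F2 is where F1=1 and F2=0.
Evaluate each row (bits = u,v,w,z, MSB first):
  row 0 [0000]: F1=0 F2=0 -> F1&~F2 -> 0
  row 1 [0001]: F1=0 F2=1 -> F1&~F2 -> 0
  row 2 [0010]: F1=1 F2=0 -> F1&~F2 -> 1
  row 3 [0011]: F1=1 F2=1 -> F1&~F2 -> 0
  row 4 [0100]: F1=0 F2=1 -> F1&~F2 -> 0
  row 5 [0101]: F1=0 F2=1 -> F1&~F2 -> 0
  row 6 [0110]: F1=1 F2=1 -> F1&~F2 -> 0
  row 7 [0111]: F1=1 F2=1 -> F1&~F2 -> 0
  row 8 [1000]: F1=1 F2=1 -> F1&~F2 -> 0
  row 9 [1001]: F1=1 F2=1 -> F1&~F2 -> 0
  row 10 [1010]: F1=0 F2=1 -> F1&~F2 -> 0
  row 11 [1011]: F1=0 F2=1 -> F1&~F2 -> 0
  row 12 [1100]: F1=1 F2=1 -> F1&~F2 -> 0
  row 13 [1101]: F1=1 F2=1 -> F1&~F2 -> 0
  row 14 [1110]: F1=0 F2=1 -> F1&~F2 -> 0
  row 15 [1111]: F1=0 F2=1 -> F1&~F2 -> 0
Full result column, 4 rows per line (u,v fixed per line; w,z runs 00..11 left to right):
  rows 0-3 [u,v=00]: 0010  = hex 2
  rows 4-7 [u,v=01]: 0000  = hex 0
  rows 8-11 [u,v=10]: 0000  = hex 0
  rows 12-15 [u,v=11]: 0000  = hex 0
Counterexample vector (row 0 .. row 15) = 0010000000000000
Output column grouped in 4s = 0010 0000 0000 0000 = 0x2000
Convert to decimal digit by digit (value = value*16 + digit):
  2 -> 2
  2*16 + 0 = 32
  32*16 + 0 = 512
  512*16 + 0 = 8192
Decimal = 8192

8192


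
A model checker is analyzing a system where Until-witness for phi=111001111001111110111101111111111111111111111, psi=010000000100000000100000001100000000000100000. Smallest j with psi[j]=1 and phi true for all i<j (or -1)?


(phi U psi) at 0: need smallest j with psi[j]=1 and phi[i]=1 for all i in [0,j).
Scan from step 0:
  step 0: phi=1, psi=0 -> continue
  step 1: psi=1 and phi held for [0,1) -> witness found
Witness step = 1

1


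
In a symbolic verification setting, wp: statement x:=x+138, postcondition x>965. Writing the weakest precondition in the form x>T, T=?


Formula: wp(x:=E, P) = P[E/x] (substitute E for x in postcondition)
Step 1: Postcondition: x>965
Step 2: Substitute x+138 for x: x+138>965
Step 3: Solve for x: x > 965-138 = 827

827


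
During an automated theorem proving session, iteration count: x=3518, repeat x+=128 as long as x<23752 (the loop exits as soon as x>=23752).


Step 1: x goes from 3518 toward 23752 by 128; the body runs while x<23752, so iterations = ceil((bound-start)/step)
Step 2: Distance=20234
Step 3: ceil(20234/128)=159

159


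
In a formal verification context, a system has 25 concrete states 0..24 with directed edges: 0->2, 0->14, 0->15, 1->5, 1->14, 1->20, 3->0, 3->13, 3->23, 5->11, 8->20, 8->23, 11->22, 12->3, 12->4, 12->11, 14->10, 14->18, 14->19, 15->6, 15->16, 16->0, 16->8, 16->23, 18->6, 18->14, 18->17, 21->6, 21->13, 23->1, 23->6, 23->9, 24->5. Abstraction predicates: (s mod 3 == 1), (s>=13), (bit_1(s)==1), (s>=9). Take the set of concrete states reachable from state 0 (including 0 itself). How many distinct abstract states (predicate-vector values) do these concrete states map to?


BFS from 0:
Concrete reachable: {0, 1, 2, 5, 6, 8, 9, 10, 11, 14, 15, 16, 17, 18, 19, 20, 22, 23}
Abstract via predicates (s mod 3 == 1), (s>=13), (bit_1(s)==1), (s>=9):
  (0,0,0,0) <- {0, 5, 8}
  (0,0,0,1) <- {9}
  (0,0,1,0) <- {2, 6}
  (0,0,1,1) <- {11}
  (0,1,0,1) <- {17, 20}
  (0,1,1,1) <- {14, 15, 18, 23}
  (1,0,0,0) <- {1}
  (1,0,1,1) <- {10}
  (1,1,0,1) <- {16}
  (1,1,1,1) <- {19, 22}
Distinct abstract states = 10

10


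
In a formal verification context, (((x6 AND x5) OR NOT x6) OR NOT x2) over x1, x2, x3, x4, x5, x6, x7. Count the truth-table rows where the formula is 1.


Formula: (((x6 AND x5) OR NOT x6) OR NOT x2) over 7 vars (128 rows)
Evaluate each row (x1, x2, x3, x4, x5, x6, x7 as bits, MSB first):
  row 0 [0000000]: (((0 AND 0) OR NOT 0) OR NOT 0) -> 1
  row 1 [0000001]: (((0 AND 0) OR NOT 0) OR NOT 0) -> 1
  row 2 [0000010]: (((1 AND 0) OR NOT 1) OR NOT 0) -> 1
  row 3 [0000011]: (((1 AND 0) OR NOT 1) OR NOT 0) -> 1
  row 4 [0000100]: (((0 AND 1) OR NOT 0) OR NOT 0) -> 1
  (every remaining row is evaluated the same way; all 128 results are listed next)
Full result column, 8 rows per line (x1,x2,x3,x4 fixed per line; x5,x6,x7 runs 000..111 left to right):
  rows 0-7 [x1,x2,x3,x4=0000]: 11111111  (ones: 8)
  rows 8-15 [x1,x2,x3,x4=0001]: 11111111  (ones: 8)
  rows 16-23 [x1,x2,x3,x4=0010]: 11111111  (ones: 8)
  rows 24-31 [x1,x2,x3,x4=0011]: 11111111  (ones: 8)
  rows 32-39 [x1,x2,x3,x4=0100]: 11001111  (ones: 6)
  rows 40-47 [x1,x2,x3,x4=0101]: 11001111  (ones: 6)
  rows 48-55 [x1,x2,x3,x4=0110]: 11001111  (ones: 6)
  rows 56-63 [x1,x2,x3,x4=0111]: 11001111  (ones: 6)
  rows 64-71 [x1,x2,x3,x4=1000]: 11111111  (ones: 8)
  rows 72-79 [x1,x2,x3,x4=1001]: 11111111  (ones: 8)
  rows 80-87 [x1,x2,x3,x4=1010]: 11111111  (ones: 8)
  rows 88-95 [x1,x2,x3,x4=1011]: 11111111  (ones: 8)
  rows 96-103 [x1,x2,x3,x4=1100]: 11001111  (ones: 6)
  rows 104-111 [x1,x2,x3,x4=1101]: 11001111  (ones: 6)
  rows 112-119 [x1,x2,x3,x4=1110]: 11001111  (ones: 6)
  rows 120-127 [x1,x2,x3,x4=1111]: 11001111  (ones: 6)
Count of 1-rows = 8+8+8+8+6+6+6+6+8+8+8+8+6+6+6+6 = 112

112


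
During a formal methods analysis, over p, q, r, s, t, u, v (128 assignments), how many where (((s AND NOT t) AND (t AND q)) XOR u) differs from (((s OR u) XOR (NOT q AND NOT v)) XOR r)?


F1 = (((s AND NOT t) AND (t AND q)) XOR u)
F2 = (((s OR u) XOR (NOT q AND NOT v)) XOR r)
Evaluate both on each of 128 rows (bits = p,q,r,s,t,u,v):
  row 0 [0000000]: F1=0 F2=1 (differ) -> 1
  row 1 [0000001]: F1=0 F2=0 -> 0
  row 2 [0000010]: F1=1 F2=0 (differ) -> 1
  row 3 [0000011]: F1=1 F2=1 -> 0
  row 4 [0000100]: F1=0 F2=1 (differ) -> 1
  (every remaining row is evaluated the same way; all 128 results are listed next)
Full result column, 8 rows per line (p,q,r,s fixed per line; t,u,v runs 000..111 left to right):
  rows 0-7 [p,q,r,s=0000]: 10101010  (ones: 4)
  rows 8-15 [p,q,r,s=0001]: 01100110  (ones: 4)
  rows 16-23 [p,q,r,s=0010]: 01010101  (ones: 4)
  rows 24-31 [p,q,r,s=0011]: 10011001  (ones: 4)
  rows 32-39 [p,q,r,s=0100]: 00000000  (ones: 0)
  rows 40-47 [p,q,r,s=0101]: 11001100  (ones: 4)
  rows 48-55 [p,q,r,s=0110]: 11111111  (ones: 8)
  rows 56-63 [p,q,r,s=0111]: 00110011  (ones: 4)
  rows 64-71 [p,q,r,s=1000]: 10101010  (ones: 4)
  rows 72-79 [p,q,r,s=1001]: 01100110  (ones: 4)
  rows 80-87 [p,q,r,s=1010]: 01010101  (ones: 4)
  rows 88-95 [p,q,r,s=1011]: 10011001  (ones: 4)
  rows 96-103 [p,q,r,s=1100]: 00000000  (ones: 0)
  rows 104-111 [p,q,r,s=1101]: 11001100  (ones: 4)
  rows 112-119 [p,q,r,s=1110]: 11111111  (ones: 8)
  rows 120-127 [p,q,r,s=1111]: 00110011  (ones: 4)
Disagreements = 4+4+4+4+0+4+8+4+4+4+4+4+0+4+8+4 = 64

64


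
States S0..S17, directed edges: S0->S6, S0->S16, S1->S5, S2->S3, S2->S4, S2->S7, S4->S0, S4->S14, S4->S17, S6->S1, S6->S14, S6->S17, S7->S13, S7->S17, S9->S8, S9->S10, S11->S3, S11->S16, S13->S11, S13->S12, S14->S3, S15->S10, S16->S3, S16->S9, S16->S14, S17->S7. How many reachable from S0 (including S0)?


BFS from S0:
  layer 0: {S0}
  layer 1: {S6, S16}
  layer 2: {S1, S3, S9, S14, S17}
  layer 3: {S5, S7, S8, S10}
  layer 4: {S13}
  layer 5: {S11, S12}
Reachable set: {S0, S1, S3, S5, S6, S7, S8, S9, S10, S11, S12, S13, S14, S16, S17}
Count = 15

15


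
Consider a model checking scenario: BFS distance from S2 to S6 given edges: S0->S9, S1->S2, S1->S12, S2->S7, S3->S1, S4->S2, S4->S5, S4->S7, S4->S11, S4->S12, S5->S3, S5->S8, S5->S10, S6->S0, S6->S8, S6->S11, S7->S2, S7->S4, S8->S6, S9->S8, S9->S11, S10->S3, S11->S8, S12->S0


BFS layer-by-layer from S2:
  dist 0: {S2}
  dist 1: {S7}
  dist 2: {S4}
  dist 3: {S5, S11, S12}
  dist 4: {S0, S3, S8, S10}
  dist 5: {S1, S6, S9}
  -> S6 reached at distance 5
Shortest path length = 5

5


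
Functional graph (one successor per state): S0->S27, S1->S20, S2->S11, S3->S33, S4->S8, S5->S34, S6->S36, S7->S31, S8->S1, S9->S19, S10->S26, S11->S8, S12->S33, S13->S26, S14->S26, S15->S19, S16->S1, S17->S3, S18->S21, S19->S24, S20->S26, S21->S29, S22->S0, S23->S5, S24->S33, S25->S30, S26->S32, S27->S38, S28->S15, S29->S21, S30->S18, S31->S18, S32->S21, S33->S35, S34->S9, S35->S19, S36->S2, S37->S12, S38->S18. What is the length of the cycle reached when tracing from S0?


Trace from S0 until a state repeats:
  S0 -> S27 -> S38 -> S18 -> S21 -> S29 -> S21
S21 first seen at step 4, revisited at step 6.
Cycle length = 6 - 4 = 2

2


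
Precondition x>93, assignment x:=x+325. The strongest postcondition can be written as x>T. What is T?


Formula: sp(P, x:=E) = exists old_x. (x = E[old_x/x]) AND P[old_x/x] (old_x is the value of x before the assignment; eliminate old_x by solving x = E[old_x/x] for old_x)
Step 1: Precondition P: x>93, i.e. old_x > 93
Step 2: Assignment gives x = old_x + 325, so old_x = x - 325
Step 3: Substitute into P: x - 325 > 93
Step 4: Simplify: x > 93+325 = 418

418


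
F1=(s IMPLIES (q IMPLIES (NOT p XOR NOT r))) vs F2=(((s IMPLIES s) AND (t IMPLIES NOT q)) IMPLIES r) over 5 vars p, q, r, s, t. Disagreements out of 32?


F1 = (s IMPLIES (q IMPLIES (NOT p XOR NOT r)))
F2 = (((s IMPLIES s) AND (t IMPLIES NOT q)) IMPLIES r)
Evaluate both on each of 32 rows (bits = p,q,r,s,t):
  row 0 [00000]: F1=1 F2=0 (differ) -> 1
  row 1 [00001]: F1=1 F2=0 (differ) -> 1
  row 2 [00010]: F1=1 F2=0 (differ) -> 1
  row 3 [00011]: F1=1 F2=0 (differ) -> 1
  row 4 [00100]: F1=1 F2=1 -> 0
  row 5 [00101]: F1=1 F2=1 -> 0
  row 6 [00110]: F1=1 F2=1 -> 0
  row 7 [00111]: F1=1 F2=1 -> 0
  row 8 [01000]: F1=1 F2=0 (differ) -> 1
  row 9 [01001]: F1=1 F2=1 -> 0
  row 10 [01010]: F1=0 F2=0 -> 0
  row 11 [01011]: F1=0 F2=1 (differ) -> 1
  row 12 [01100]: F1=1 F2=1 -> 0
  row 13 [01101]: F1=1 F2=1 -> 0
  row 14 [01110]: F1=1 F2=1 -> 0
  row 15 [01111]: F1=1 F2=1 -> 0
  row 16 [10000]: F1=1 F2=0 (differ) -> 1
  row 17 [10001]: F1=1 F2=0 (differ) -> 1
  row 18 [10010]: F1=1 F2=0 (differ) -> 1
  row 19 [10011]: F1=1 F2=0 (differ) -> 1
  row 20 [10100]: F1=1 F2=1 -> 0
  row 21 [10101]: F1=1 F2=1 -> 0
  row 22 [10110]: F1=1 F2=1 -> 0
  row 23 [10111]: F1=1 F2=1 -> 0
  row 24 [11000]: F1=1 F2=0 (differ) -> 1
  row 25 [11001]: F1=1 F2=1 -> 0
  row 26 [11010]: F1=1 F2=0 (differ) -> 1
  row 27 [11011]: F1=1 F2=1 -> 0
  row 28 [11100]: F1=1 F2=1 -> 0
  row 29 [11101]: F1=1 F2=1 -> 0
  row 30 [11110]: F1=0 F2=1 (differ) -> 1
  row 31 [11111]: F1=0 F2=1 (differ) -> 1
Full result column, 8 rows per line (p,q fixed per line; r,s,t runs 000..111 left to right):
  rows 0-7 [p,q=00]: 11110000  (ones: 4)
  rows 8-15 [p,q=01]: 10010000  (ones: 2)
  rows 16-23 [p,q=10]: 11110000  (ones: 4)
  rows 24-31 [p,q=11]: 10100011  (ones: 4)
Disagreements = 4+2+4+4 = 14

14


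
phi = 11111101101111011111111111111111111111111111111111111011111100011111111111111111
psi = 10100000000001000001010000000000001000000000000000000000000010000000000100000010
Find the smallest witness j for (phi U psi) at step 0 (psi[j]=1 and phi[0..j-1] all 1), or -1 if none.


(phi U psi) at 0: need smallest j with psi[j]=1 and phi[i]=1 for all i in [0,j).
Scan from step 0:
  step 0: psi=1 and phi held for [0,0) -> witness found
Witness step = 0

0


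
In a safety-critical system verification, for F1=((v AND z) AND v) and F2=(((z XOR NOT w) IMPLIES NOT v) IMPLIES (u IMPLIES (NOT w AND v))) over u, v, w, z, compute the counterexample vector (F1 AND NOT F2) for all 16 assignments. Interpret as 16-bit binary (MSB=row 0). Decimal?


F1 = ((v AND z) AND v)
F2 = (((z XOR NOT w) IMPLIES NOT v) IMPLIES (u IMPLIES (NOT w AND v)))
Counterexample to F1=>F2 is where F1=1 and F2=0.
Evaluate each row (bits = u,v,w,z, MSB first):
  row 0 [0000]: F1=0 F2=1 -> F1&~F2 -> 0
  row 1 [0001]: F1=0 F2=1 -> F1&~F2 -> 0
  row 2 [0010]: F1=0 F2=1 -> F1&~F2 -> 0
  row 3 [0011]: F1=0 F2=1 -> F1&~F2 -> 0
  row 4 [0100]: F1=0 F2=1 -> F1&~F2 -> 0
  row 5 [0101]: F1=1 F2=1 -> F1&~F2 -> 0
  row 6 [0110]: F1=0 F2=1 -> F1&~F2 -> 0
  row 7 [0111]: F1=1 F2=1 -> F1&~F2 -> 0
  row 8 [1000]: F1=0 F2=0 -> F1&~F2 -> 0
  row 9 [1001]: F1=0 F2=0 -> F1&~F2 -> 0
  row 10 [1010]: F1=0 F2=0 -> F1&~F2 -> 0
  row 11 [1011]: F1=0 F2=0 -> F1&~F2 -> 0
  row 12 [1100]: F1=0 F2=1 -> F1&~F2 -> 0
  row 13 [1101]: F1=1 F2=1 -> F1&~F2 -> 0
  row 14 [1110]: F1=0 F2=0 -> F1&~F2 -> 0
  row 15 [1111]: F1=1 F2=1 -> F1&~F2 -> 0
Full result column, 4 rows per line (u,v fixed per line; w,z runs 00..11 left to right):
  rows 0-3 [u,v=00]: 0000  = hex 0
  rows 4-7 [u,v=01]: 0000  = hex 0
  rows 8-11 [u,v=10]: 0000  = hex 0
  rows 12-15 [u,v=11]: 0000  = hex 0
Counterexample vector (row 0 .. row 15) = 0000000000000000
Output column grouped in 4s = 0000 0000 0000 0000 = 0x0000
Convert to decimal digit by digit (value = value*16 + digit):
  0 -> 0
  0*16 + 0 = 0
  0*16 + 0 = 0
  0*16 + 0 = 0
Decimal = 0

0


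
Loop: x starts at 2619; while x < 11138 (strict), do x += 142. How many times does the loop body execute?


Step 1: x goes from 2619 toward 11138 by 142; the body runs while x<11138, so iterations = ceil((bound-start)/step)
Step 2: Distance=8519
Step 3: ceil(8519/142)=60

60


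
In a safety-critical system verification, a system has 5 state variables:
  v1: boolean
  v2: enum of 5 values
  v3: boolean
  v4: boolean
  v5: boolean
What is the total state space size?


State space = product of domain sizes of all variables.
Domain sizes:
  v1 (boolean): 2
  v2 (enum of 5 values): 5
  v3 (boolean): 2
  v4 (boolean): 2
  v5 (boolean): 2
Product = 2 * 5 * 2 * 2 * 2 = 80

80


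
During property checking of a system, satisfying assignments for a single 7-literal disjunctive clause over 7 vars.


Step 1: Total=2^7=128
Step 2: Unsat when all 7 false: 2^0=1
Step 3: Sat=128-1=127

127


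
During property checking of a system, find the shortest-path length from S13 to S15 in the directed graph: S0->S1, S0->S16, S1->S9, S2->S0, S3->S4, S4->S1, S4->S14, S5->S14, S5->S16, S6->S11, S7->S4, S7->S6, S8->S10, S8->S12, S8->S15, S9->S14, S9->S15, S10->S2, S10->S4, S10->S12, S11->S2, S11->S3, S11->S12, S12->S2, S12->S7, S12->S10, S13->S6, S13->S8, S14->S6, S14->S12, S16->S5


BFS layer-by-layer from S13:
  dist 0: {S13}
  dist 1: {S6, S8}
  dist 2: {S10, S11, S12, S15}
  -> S15 reached at distance 2
Shortest path length = 2

2


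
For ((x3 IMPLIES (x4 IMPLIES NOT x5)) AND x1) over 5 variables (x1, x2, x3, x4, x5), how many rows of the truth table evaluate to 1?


Formula: ((x3 IMPLIES (x4 IMPLIES NOT x5)) AND x1) over 5 vars (32 rows)
Evaluate each row (x1, x2, x3, x4, x5 as bits, MSB first):
  row 0 [00000]: ((0 IMPLIES (0 IMPLIES NOT 0)) AND 0) -> 0
  row 1 [00001]: ((0 IMPLIES (0 IMPLIES NOT 1)) AND 0) -> 0
  row 2 [00010]: ((0 IMPLIES (1 IMPLIES NOT 0)) AND 0) -> 0
  row 3 [00011]: ((0 IMPLIES (1 IMPLIES NOT 1)) AND 0) -> 0
  row 4 [00100]: ((1 IMPLIES (0 IMPLIES NOT 0)) AND 0) -> 0
  row 5 [00101]: ((1 IMPLIES (0 IMPLIES NOT 1)) AND 0) -> 0
  row 6 [00110]: ((1 IMPLIES (1 IMPLIES NOT 0)) AND 0) -> 0
  row 7 [00111]: ((1 IMPLIES (1 IMPLIES NOT 1)) AND 0) -> 0
  row 8 [01000]: ((0 IMPLIES (0 IMPLIES NOT 0)) AND 0) -> 0
  row 9 [01001]: ((0 IMPLIES (0 IMPLIES NOT 1)) AND 0) -> 0
  row 10 [01010]: ((0 IMPLIES (1 IMPLIES NOT 0)) AND 0) -> 0
  row 11 [01011]: ((0 IMPLIES (1 IMPLIES NOT 1)) AND 0) -> 0
  row 12 [01100]: ((1 IMPLIES (0 IMPLIES NOT 0)) AND 0) -> 0
  row 13 [01101]: ((1 IMPLIES (0 IMPLIES NOT 1)) AND 0) -> 0
  row 14 [01110]: ((1 IMPLIES (1 IMPLIES NOT 0)) AND 0) -> 0
  row 15 [01111]: ((1 IMPLIES (1 IMPLIES NOT 1)) AND 0) -> 0
  row 16 [10000]: ((0 IMPLIES (0 IMPLIES NOT 0)) AND 1) -> 1
  row 17 [10001]: ((0 IMPLIES (0 IMPLIES NOT 1)) AND 1) -> 1
  row 18 [10010]: ((0 IMPLIES (1 IMPLIES NOT 0)) AND 1) -> 1
  row 19 [10011]: ((0 IMPLIES (1 IMPLIES NOT 1)) AND 1) -> 1
  row 20 [10100]: ((1 IMPLIES (0 IMPLIES NOT 0)) AND 1) -> 1
  row 21 [10101]: ((1 IMPLIES (0 IMPLIES NOT 1)) AND 1) -> 1
  row 22 [10110]: ((1 IMPLIES (1 IMPLIES NOT 0)) AND 1) -> 1
  row 23 [10111]: ((1 IMPLIES (1 IMPLIES NOT 1)) AND 1) -> 0
  row 24 [11000]: ((0 IMPLIES (0 IMPLIES NOT 0)) AND 1) -> 1
  row 25 [11001]: ((0 IMPLIES (0 IMPLIES NOT 1)) AND 1) -> 1
  row 26 [11010]: ((0 IMPLIES (1 IMPLIES NOT 0)) AND 1) -> 1
  row 27 [11011]: ((0 IMPLIES (1 IMPLIES NOT 1)) AND 1) -> 1
  row 28 [11100]: ((1 IMPLIES (0 IMPLIES NOT 0)) AND 1) -> 1
  row 29 [11101]: ((1 IMPLIES (0 IMPLIES NOT 1)) AND 1) -> 1
  row 30 [11110]: ((1 IMPLIES (1 IMPLIES NOT 0)) AND 1) -> 1
  row 31 [11111]: ((1 IMPLIES (1 IMPLIES NOT 1)) AND 1) -> 0
Full result column, 8 rows per line (x1,x2 fixed per line; x3,x4,x5 runs 000..111 left to right):
  rows 0-7 [x1,x2=00]: 00000000  (ones: 0)
  rows 8-15 [x1,x2=01]: 00000000  (ones: 0)
  rows 16-23 [x1,x2=10]: 11111110  (ones: 7)
  rows 24-31 [x1,x2=11]: 11111110  (ones: 7)
Count of 1-rows = 0+0+7+7 = 14

14


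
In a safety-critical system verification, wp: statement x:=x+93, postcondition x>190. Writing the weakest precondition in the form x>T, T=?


Formula: wp(x:=E, P) = P[E/x] (substitute E for x in postcondition)
Step 1: Postcondition: x>190
Step 2: Substitute x+93 for x: x+93>190
Step 3: Solve for x: x > 190-93 = 97

97


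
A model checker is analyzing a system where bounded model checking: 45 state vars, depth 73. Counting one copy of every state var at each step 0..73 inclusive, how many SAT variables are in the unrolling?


BMC unrolls to depth k, creating one copy of each state var for steps 0..k.
Step count = 73 + 1 = 74 (steps 0 through 73)
Vars per step = 45
Total = 45 * 74 = 3330

3330


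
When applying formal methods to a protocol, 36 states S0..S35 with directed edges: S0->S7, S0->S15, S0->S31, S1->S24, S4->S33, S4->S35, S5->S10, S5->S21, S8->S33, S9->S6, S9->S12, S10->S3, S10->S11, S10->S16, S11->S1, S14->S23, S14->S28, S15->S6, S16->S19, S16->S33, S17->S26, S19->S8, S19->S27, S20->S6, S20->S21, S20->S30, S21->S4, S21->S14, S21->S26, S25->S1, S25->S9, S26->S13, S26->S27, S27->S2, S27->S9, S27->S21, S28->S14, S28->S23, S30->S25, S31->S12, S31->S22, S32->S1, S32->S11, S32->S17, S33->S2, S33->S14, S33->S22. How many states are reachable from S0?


BFS from S0:
  layer 0: {S0}
  layer 1: {S7, S15, S31}
  layer 2: {S6, S12, S22}
Reachable set: {S0, S6, S7, S12, S15, S22, S31}
Count = 7

7


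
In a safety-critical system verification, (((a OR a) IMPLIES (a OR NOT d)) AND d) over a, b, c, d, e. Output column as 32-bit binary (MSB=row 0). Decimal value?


Formula: (((a OR a) IMPLIES (a OR NOT d)) AND d) over a, b, c, d, e (32 rows)
Evaluate each row (bits = a,b,c,d,e, MSB first):
  row 0 [00000]: (((0 OR 0) IMPLIES (0 OR NOT 0)) AND 0) -> 0
  row 1 [00001]: (((0 OR 0) IMPLIES (0 OR NOT 0)) AND 0) -> 0
  row 2 [00010]: (((0 OR 0) IMPLIES (0 OR NOT 1)) AND 1) -> 1
  row 3 [00011]: (((0 OR 0) IMPLIES (0 OR NOT 1)) AND 1) -> 1
  row 4 [00100]: (((0 OR 0) IMPLIES (0 OR NOT 0)) AND 0) -> 0
  row 5 [00101]: (((0 OR 0) IMPLIES (0 OR NOT 0)) AND 0) -> 0
  row 6 [00110]: (((0 OR 0) IMPLIES (0 OR NOT 1)) AND 1) -> 1
  row 7 [00111]: (((0 OR 0) IMPLIES (0 OR NOT 1)) AND 1) -> 1
  row 8 [01000]: (((0 OR 0) IMPLIES (0 OR NOT 0)) AND 0) -> 0
  row 9 [01001]: (((0 OR 0) IMPLIES (0 OR NOT 0)) AND 0) -> 0
  row 10 [01010]: (((0 OR 0) IMPLIES (0 OR NOT 1)) AND 1) -> 1
  row 11 [01011]: (((0 OR 0) IMPLIES (0 OR NOT 1)) AND 1) -> 1
  row 12 [01100]: (((0 OR 0) IMPLIES (0 OR NOT 0)) AND 0) -> 0
  row 13 [01101]: (((0 OR 0) IMPLIES (0 OR NOT 0)) AND 0) -> 0
  row 14 [01110]: (((0 OR 0) IMPLIES (0 OR NOT 1)) AND 1) -> 1
  row 15 [01111]: (((0 OR 0) IMPLIES (0 OR NOT 1)) AND 1) -> 1
  row 16 [10000]: (((1 OR 1) IMPLIES (1 OR NOT 0)) AND 0) -> 0
  row 17 [10001]: (((1 OR 1) IMPLIES (1 OR NOT 0)) AND 0) -> 0
  row 18 [10010]: (((1 OR 1) IMPLIES (1 OR NOT 1)) AND 1) -> 1
  row 19 [10011]: (((1 OR 1) IMPLIES (1 OR NOT 1)) AND 1) -> 1
  row 20 [10100]: (((1 OR 1) IMPLIES (1 OR NOT 0)) AND 0) -> 0
  row 21 [10101]: (((1 OR 1) IMPLIES (1 OR NOT 0)) AND 0) -> 0
  row 22 [10110]: (((1 OR 1) IMPLIES (1 OR NOT 1)) AND 1) -> 1
  row 23 [10111]: (((1 OR 1) IMPLIES (1 OR NOT 1)) AND 1) -> 1
  row 24 [11000]: (((1 OR 1) IMPLIES (1 OR NOT 0)) AND 0) -> 0
  row 25 [11001]: (((1 OR 1) IMPLIES (1 OR NOT 0)) AND 0) -> 0
  row 26 [11010]: (((1 OR 1) IMPLIES (1 OR NOT 1)) AND 1) -> 1
  row 27 [11011]: (((1 OR 1) IMPLIES (1 OR NOT 1)) AND 1) -> 1
  row 28 [11100]: (((1 OR 1) IMPLIES (1 OR NOT 0)) AND 0) -> 0
  row 29 [11101]: (((1 OR 1) IMPLIES (1 OR NOT 0)) AND 0) -> 0
  row 30 [11110]: (((1 OR 1) IMPLIES (1 OR NOT 1)) AND 1) -> 1
  row 31 [11111]: (((1 OR 1) IMPLIES (1 OR NOT 1)) AND 1) -> 1
Full result column, 4 rows per line (a,b,c fixed per line; d,e runs 00..11 left to right):
  rows 0-3 [a,b,c=000]: 0011  = hex 3
  rows 4-7 [a,b,c=001]: 0011  = hex 3
  rows 8-11 [a,b,c=010]: 0011  = hex 3
  rows 12-15 [a,b,c=011]: 0011  = hex 3
  rows 16-19 [a,b,c=100]: 0011  = hex 3
  rows 20-23 [a,b,c=101]: 0011  = hex 3
  rows 24-27 [a,b,c=110]: 0011  = hex 3
  rows 28-31 [a,b,c=111]: 0011  = hex 3
Output column (row 0 .. row 31) = 00110011001100110011001100110011
Output column grouped in 4s = 0011 0011 0011 0011 0011 0011 0011 0011 = 0x33333333
Convert to decimal digit by digit (value = value*16 + digit):
  3 -> 3
  3*16 + 3 = 51
  51*16 + 3 = 819
  819*16 + 3 = 13107
  13107*16 + 3 = 209715
  209715*16 + 3 = 3355443
  3355443*16 + 3 = 53687091
  53687091*16 + 3 = 858993459
Decimal = 858993459

858993459


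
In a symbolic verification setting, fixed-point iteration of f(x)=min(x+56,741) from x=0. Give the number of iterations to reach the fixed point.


Step 1: x=0, cap=741, increment=56
Step 2: x grows by 56 each step until capped at 741; fixed point is x=741
Step 3: iterations = ceil(741/56) = 14

14


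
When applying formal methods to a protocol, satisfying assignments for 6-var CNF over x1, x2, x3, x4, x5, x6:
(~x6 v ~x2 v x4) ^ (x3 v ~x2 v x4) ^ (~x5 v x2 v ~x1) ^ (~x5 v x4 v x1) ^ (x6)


CNF with 5 clauses over 6 vars (64 assignments).
An assignment satisfies CNF iff every clause has >=1 true literal.
Check each row (bits = x1,x2,x3,x4,x5,x6; clause T/F shown):
  row 0 [000000]: clauses=TTTTF -> 0
  row 1 [000001]: clauses=TTTTT -> 1
  row 2 [000010]: clauses=TTTFF -> 0
  row 3 [000011]: clauses=TTTFT -> 0
  row 4 [000100]: clauses=TTTTF -> 0
  (every remaining row is evaluated the same way; all 64 results are listed next)
Full result column, 8 rows per line (x1,x2,x3 fixed per line; x4,x5,x6 runs 000..111 left to right):
  rows 0-7 [x1,x2,x3=000]: 01000101  (ones: 3)
  rows 8-15 [x1,x2,x3=001]: 01000101  (ones: 3)
  rows 16-23 [x1,x2,x3=010]: 00000101  (ones: 2)
  rows 24-31 [x1,x2,x3=011]: 00000101  (ones: 2)
  rows 32-39 [x1,x2,x3=100]: 01000100  (ones: 2)
  rows 40-47 [x1,x2,x3=101]: 01000100  (ones: 2)
  rows 48-55 [x1,x2,x3=110]: 00000101  (ones: 2)
  rows 56-63 [x1,x2,x3=111]: 00000101  (ones: 2)
Satisfying assignments = 3+3+2+2+2+2+2+2 = 18

18


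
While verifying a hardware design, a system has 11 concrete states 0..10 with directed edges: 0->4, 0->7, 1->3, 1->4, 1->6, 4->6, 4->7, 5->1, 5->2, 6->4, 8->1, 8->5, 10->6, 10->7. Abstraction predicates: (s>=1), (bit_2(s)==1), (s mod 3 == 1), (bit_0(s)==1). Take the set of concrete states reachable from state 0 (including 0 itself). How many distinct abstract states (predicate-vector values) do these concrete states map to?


BFS from 0:
Concrete reachable: {0, 4, 6, 7}
Abstract via predicates (s>=1), (bit_2(s)==1), (s mod 3 == 1), (bit_0(s)==1):
  (0,0,0,0) <- {0}
  (1,1,0,0) <- {6}
  (1,1,1,0) <- {4}
  (1,1,1,1) <- {7}
Distinct abstract states = 4

4


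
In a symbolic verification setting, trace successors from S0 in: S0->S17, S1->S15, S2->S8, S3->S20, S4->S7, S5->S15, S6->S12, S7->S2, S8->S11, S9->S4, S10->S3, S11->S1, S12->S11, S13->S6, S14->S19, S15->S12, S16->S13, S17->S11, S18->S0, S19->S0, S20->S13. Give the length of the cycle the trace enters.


Trace from S0 until a state repeats:
  S0 -> S17 -> S11 -> S1 -> S15 -> S12 -> S11
S11 first seen at step 2, revisited at step 6.
Cycle length = 6 - 2 = 4

4


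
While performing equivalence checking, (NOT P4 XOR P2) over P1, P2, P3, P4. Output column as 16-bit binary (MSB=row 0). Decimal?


Formula: (NOT P4 XOR P2) over P1, P2, P3, P4 (16 rows)
Evaluate each row (bits = P1,P2,P3,P4, MSB first):
  row 0 [0000]: (NOT 0 XOR 0) -> 1
  row 1 [0001]: (NOT 1 XOR 0) -> 0
  row 2 [0010]: (NOT 0 XOR 0) -> 1
  row 3 [0011]: (NOT 1 XOR 0) -> 0
  row 4 [0100]: (NOT 0 XOR 1) -> 0
  row 5 [0101]: (NOT 1 XOR 1) -> 1
  row 6 [0110]: (NOT 0 XOR 1) -> 0
  row 7 [0111]: (NOT 1 XOR 1) -> 1
  row 8 [1000]: (NOT 0 XOR 0) -> 1
  row 9 [1001]: (NOT 1 XOR 0) -> 0
  row 10 [1010]: (NOT 0 XOR 0) -> 1
  row 11 [1011]: (NOT 1 XOR 0) -> 0
  row 12 [1100]: (NOT 0 XOR 1) -> 0
  row 13 [1101]: (NOT 1 XOR 1) -> 1
  row 14 [1110]: (NOT 0 XOR 1) -> 0
  row 15 [1111]: (NOT 1 XOR 1) -> 1
Full result column, 4 rows per line (P1,P2 fixed per line; P3,P4 runs 00..11 left to right):
  rows 0-3 [P1,P2=00]: 1010  = hex A
  rows 4-7 [P1,P2=01]: 0101  = hex 5
  rows 8-11 [P1,P2=10]: 1010  = hex A
  rows 12-15 [P1,P2=11]: 0101  = hex 5
Output column (row 0 .. row 15) = 1010010110100101
Output column grouped in 4s = 1010 0101 1010 0101 = 0xA5A5
Convert to decimal digit by digit (value = value*16 + digit):
  A -> 10
  10*16 + 5 = 165
  165*16 + 10 (A) = 2650
  2650*16 + 5 = 42405
Decimal = 42405

42405


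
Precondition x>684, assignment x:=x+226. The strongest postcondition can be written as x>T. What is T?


Formula: sp(P, x:=E) = exists old_x. (x = E[old_x/x]) AND P[old_x/x] (old_x is the value of x before the assignment; eliminate old_x by solving x = E[old_x/x] for old_x)
Step 1: Precondition P: x>684, i.e. old_x > 684
Step 2: Assignment gives x = old_x + 226, so old_x = x - 226
Step 3: Substitute into P: x - 226 > 684
Step 4: Simplify: x > 684+226 = 910

910


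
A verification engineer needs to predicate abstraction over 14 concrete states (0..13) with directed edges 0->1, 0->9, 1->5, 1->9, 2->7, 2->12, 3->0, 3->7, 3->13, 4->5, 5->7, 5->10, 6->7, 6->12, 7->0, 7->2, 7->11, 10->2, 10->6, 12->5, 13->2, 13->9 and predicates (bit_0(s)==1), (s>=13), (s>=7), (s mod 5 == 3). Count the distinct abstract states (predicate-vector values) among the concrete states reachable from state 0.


BFS from 0:
Concrete reachable: {0, 1, 2, 5, 6, 7, 9, 10, 11, 12}
Abstract via predicates (bit_0(s)==1), (s>=13), (s>=7), (s mod 5 == 3):
  (0,0,0,0) <- {0, 2, 6}
  (0,0,1,0) <- {10, 12}
  (1,0,0,0) <- {1, 5}
  (1,0,1,0) <- {7, 9, 11}
Distinct abstract states = 4

4


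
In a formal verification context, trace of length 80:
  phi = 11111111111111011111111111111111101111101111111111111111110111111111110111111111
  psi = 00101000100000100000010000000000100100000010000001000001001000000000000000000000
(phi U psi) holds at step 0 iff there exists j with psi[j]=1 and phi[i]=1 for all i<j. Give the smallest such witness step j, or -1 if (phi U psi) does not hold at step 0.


(phi U psi) at 0: need smallest j with psi[j]=1 and phi[i]=1 for all i in [0,j).
Scan from step 0:
  step 0: phi=1, psi=0 -> continue
  step 1: phi=1, psi=0 -> continue
  step 2: psi=1 and phi held for [0,2) -> witness found
Witness step = 2

2


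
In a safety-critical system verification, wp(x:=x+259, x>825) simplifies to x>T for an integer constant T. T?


Formula: wp(x:=E, P) = P[E/x] (substitute E for x in postcondition)
Step 1: Postcondition: x>825
Step 2: Substitute x+259 for x: x+259>825
Step 3: Solve for x: x > 825-259 = 566

566


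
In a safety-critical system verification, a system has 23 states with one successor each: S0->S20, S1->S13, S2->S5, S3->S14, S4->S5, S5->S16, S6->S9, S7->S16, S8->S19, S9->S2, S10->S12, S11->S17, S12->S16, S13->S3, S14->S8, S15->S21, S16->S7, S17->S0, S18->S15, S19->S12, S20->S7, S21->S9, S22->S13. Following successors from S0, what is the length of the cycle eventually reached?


Trace from S0 until a state repeats:
  S0 -> S20 -> S7 -> S16 -> S7
S7 first seen at step 2, revisited at step 4.
Cycle length = 4 - 2 = 2

2


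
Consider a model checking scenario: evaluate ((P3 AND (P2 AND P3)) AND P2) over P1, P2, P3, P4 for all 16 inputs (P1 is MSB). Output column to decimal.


Formula: ((P3 AND (P2 AND P3)) AND P2) over P1, P2, P3, P4 (16 rows)
Evaluate each row (bits = P1,P2,P3,P4, MSB first):
  row 0 [0000]: ((0 AND (0 AND 0)) AND 0) -> 0
  row 1 [0001]: ((0 AND (0 AND 0)) AND 0) -> 0
  row 2 [0010]: ((1 AND (0 AND 1)) AND 0) -> 0
  row 3 [0011]: ((1 AND (0 AND 1)) AND 0) -> 0
  row 4 [0100]: ((0 AND (1 AND 0)) AND 1) -> 0
  row 5 [0101]: ((0 AND (1 AND 0)) AND 1) -> 0
  row 6 [0110]: ((1 AND (1 AND 1)) AND 1) -> 1
  row 7 [0111]: ((1 AND (1 AND 1)) AND 1) -> 1
  row 8 [1000]: ((0 AND (0 AND 0)) AND 0) -> 0
  row 9 [1001]: ((0 AND (0 AND 0)) AND 0) -> 0
  row 10 [1010]: ((1 AND (0 AND 1)) AND 0) -> 0
  row 11 [1011]: ((1 AND (0 AND 1)) AND 0) -> 0
  row 12 [1100]: ((0 AND (1 AND 0)) AND 1) -> 0
  row 13 [1101]: ((0 AND (1 AND 0)) AND 1) -> 0
  row 14 [1110]: ((1 AND (1 AND 1)) AND 1) -> 1
  row 15 [1111]: ((1 AND (1 AND 1)) AND 1) -> 1
Full result column, 4 rows per line (P1,P2 fixed per line; P3,P4 runs 00..11 left to right):
  rows 0-3 [P1,P2=00]: 0000  = hex 0
  rows 4-7 [P1,P2=01]: 0011  = hex 3
  rows 8-11 [P1,P2=10]: 0000  = hex 0
  rows 12-15 [P1,P2=11]: 0011  = hex 3
Output column (row 0 .. row 15) = 0000001100000011
Output column grouped in 4s = 0000 0011 0000 0011 = 0x0303
Convert to decimal digit by digit (value = value*16 + digit):
  0 -> 0
  0*16 + 3 = 3
  3*16 + 0 = 48
  48*16 + 3 = 771
Decimal = 771

771


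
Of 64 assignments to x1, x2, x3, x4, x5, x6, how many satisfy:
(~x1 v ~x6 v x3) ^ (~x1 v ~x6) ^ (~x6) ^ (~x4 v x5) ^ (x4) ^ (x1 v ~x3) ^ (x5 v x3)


CNF with 7 clauses over 6 vars (64 assignments).
An assignment satisfies CNF iff every clause has >=1 true literal.
Check each row (bits = x1,x2,x3,x4,x5,x6; clause T/F shown):
  row 0 [000000]: clauses=TTTTFTF -> 0
  row 1 [000001]: clauses=TTFTFTF -> 0
  row 2 [000010]: clauses=TTTTFTT -> 0
  row 3 [000011]: clauses=TTFTFTT -> 0
  row 4 [000100]: clauses=TTTFTTF -> 0
  (every remaining row is evaluated the same way; all 64 results are listed next)
Full result column, 8 rows per line (x1,x2,x3 fixed per line; x4,x5,x6 runs 000..111 left to right):
  rows 0-7 [x1,x2,x3=000]: 00000010  (ones: 1)
  rows 8-15 [x1,x2,x3=001]: 00000000  (ones: 0)
  rows 16-23 [x1,x2,x3=010]: 00000010  (ones: 1)
  rows 24-31 [x1,x2,x3=011]: 00000000  (ones: 0)
  rows 32-39 [x1,x2,x3=100]: 00000010  (ones: 1)
  rows 40-47 [x1,x2,x3=101]: 00000010  (ones: 1)
  rows 48-55 [x1,x2,x3=110]: 00000010  (ones: 1)
  rows 56-63 [x1,x2,x3=111]: 00000010  (ones: 1)
Satisfying assignments = 1+0+1+0+1+1+1+1 = 6

6


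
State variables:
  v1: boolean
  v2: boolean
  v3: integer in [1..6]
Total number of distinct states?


State space = product of domain sizes of all variables.
Domain sizes:
  v1 (boolean): 2
  v2 (boolean): 2
  v3 (integer in [1..6]): 6
Product = 2 * 2 * 6 = 24

24


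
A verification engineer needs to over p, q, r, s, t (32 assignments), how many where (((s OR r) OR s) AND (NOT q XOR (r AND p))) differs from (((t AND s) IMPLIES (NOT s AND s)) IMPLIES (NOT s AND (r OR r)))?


F1 = (((s OR r) OR s) AND (NOT q XOR (r AND p)))
F2 = (((t AND s) IMPLIES (NOT s AND s)) IMPLIES (NOT s AND (r OR r)))
Evaluate both on each of 32 rows (bits = p,q,r,s,t):
  row 0 [00000]: F1=0 F2=0 -> 0
  row 1 [00001]: F1=0 F2=0 -> 0
  row 2 [00010]: F1=1 F2=0 (differ) -> 1
  row 3 [00011]: F1=1 F2=1 -> 0
  row 4 [00100]: F1=1 F2=1 -> 0
  row 5 [00101]: F1=1 F2=1 -> 0
  row 6 [00110]: F1=1 F2=0 (differ) -> 1
  row 7 [00111]: F1=1 F2=1 -> 0
  row 8 [01000]: F1=0 F2=0 -> 0
  row 9 [01001]: F1=0 F2=0 -> 0
  row 10 [01010]: F1=0 F2=0 -> 0
  row 11 [01011]: F1=0 F2=1 (differ) -> 1
  row 12 [01100]: F1=0 F2=1 (differ) -> 1
  row 13 [01101]: F1=0 F2=1 (differ) -> 1
  row 14 [01110]: F1=0 F2=0 -> 0
  row 15 [01111]: F1=0 F2=1 (differ) -> 1
  row 16 [10000]: F1=0 F2=0 -> 0
  row 17 [10001]: F1=0 F2=0 -> 0
  row 18 [10010]: F1=1 F2=0 (differ) -> 1
  row 19 [10011]: F1=1 F2=1 -> 0
  row 20 [10100]: F1=0 F2=1 (differ) -> 1
  row 21 [10101]: F1=0 F2=1 (differ) -> 1
  row 22 [10110]: F1=0 F2=0 -> 0
  row 23 [10111]: F1=0 F2=1 (differ) -> 1
  row 24 [11000]: F1=0 F2=0 -> 0
  row 25 [11001]: F1=0 F2=0 -> 0
  row 26 [11010]: F1=0 F2=0 -> 0
  row 27 [11011]: F1=0 F2=1 (differ) -> 1
  row 28 [11100]: F1=1 F2=1 -> 0
  row 29 [11101]: F1=1 F2=1 -> 0
  row 30 [11110]: F1=1 F2=0 (differ) -> 1
  row 31 [11111]: F1=1 F2=1 -> 0
Full result column, 8 rows per line (p,q fixed per line; r,s,t runs 000..111 left to right):
  rows 0-7 [p,q=00]: 00100010  (ones: 2)
  rows 8-15 [p,q=01]: 00011101  (ones: 4)
  rows 16-23 [p,q=10]: 00101101  (ones: 4)
  rows 24-31 [p,q=11]: 00010010  (ones: 2)
Disagreements = 2+4+4+2 = 12

12


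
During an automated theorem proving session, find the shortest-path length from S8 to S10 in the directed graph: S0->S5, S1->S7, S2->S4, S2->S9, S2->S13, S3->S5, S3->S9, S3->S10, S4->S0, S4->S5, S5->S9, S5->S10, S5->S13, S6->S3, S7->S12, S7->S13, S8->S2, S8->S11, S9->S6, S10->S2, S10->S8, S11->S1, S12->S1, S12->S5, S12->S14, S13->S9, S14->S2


BFS layer-by-layer from S8:
  dist 0: {S8}
  dist 1: {S2, S11}
  dist 2: {S1, S4, S9, S13}
  dist 3: {S0, S5, S6, S7}
  dist 4: {S3, S10, S12}
  -> S10 reached at distance 4
Shortest path length = 4

4
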